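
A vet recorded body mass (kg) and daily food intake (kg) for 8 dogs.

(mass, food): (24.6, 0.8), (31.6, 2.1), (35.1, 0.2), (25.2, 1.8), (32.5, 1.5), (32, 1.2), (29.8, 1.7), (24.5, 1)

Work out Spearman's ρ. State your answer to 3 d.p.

Rank mass: 2, 5, 8, 3, 7, 6, 4, 1
Rank food: 2, 8, 1, 7, 5, 4, 6, 3
d = rank(mass) − rank(food): 0, -3, 7, -4, 2, 2, -2, -2; Σd² = 90
ρ = 1 − 6Σd² / [n(n²−1)] = 1 − 6×90 / (8×63) = 1 − 540/504 ≈ -0.071

-0.071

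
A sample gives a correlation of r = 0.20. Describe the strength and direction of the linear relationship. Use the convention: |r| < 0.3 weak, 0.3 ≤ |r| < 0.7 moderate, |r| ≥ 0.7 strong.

r = 0.20 > 0 so the relationship is positive.
|r| = 0.20, which falls in the weak range.

weak positive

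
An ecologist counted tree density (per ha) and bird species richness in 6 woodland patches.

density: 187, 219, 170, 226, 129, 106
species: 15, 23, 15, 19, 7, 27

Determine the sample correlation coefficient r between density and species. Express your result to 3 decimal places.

n = 6, Σx = 1037, Σy = 106, Σx² = 190783, Σy² = 2118, Σxy = 18451
nΣxy − ΣxΣy = 110706 − 109922 = 784
nΣx² − (Σx)² = 1144698 − 1075369 = 69329; nΣy² − (Σy)² = 12708 − 11236 = 1472
r = 784 / √(69329 × 1472) = 784 / 10102.0932 ≈ 0.078

0.078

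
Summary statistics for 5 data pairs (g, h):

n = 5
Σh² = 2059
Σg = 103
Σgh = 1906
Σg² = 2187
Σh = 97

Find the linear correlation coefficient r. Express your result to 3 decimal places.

-0.858

r = (nΣgh − ΣgΣh) / √[(nΣg² − (Σg)²)(nΣh² − (Σh)²)]
Numerator: 5×1906 − 103×97 = -461
Denominator: √[(10935 − 10609)(10295 − 9409)] = √[326 × 886] = 537.4346
r = -461 / 537.4346 ≈ -0.858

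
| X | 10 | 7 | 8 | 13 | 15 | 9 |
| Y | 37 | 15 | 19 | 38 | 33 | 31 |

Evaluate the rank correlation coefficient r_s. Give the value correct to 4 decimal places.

0.8286

Rank X: 4, 1, 2, 5, 6, 3
Rank Y: 5, 1, 2, 6, 4, 3
d = rank(X) − rank(Y): -1, 0, 0, -1, 2, 0; Σd² = 6
ρ = 1 − 6Σd² / [n(n²−1)] = 1 − 6×6 / (6×35) = 1 − 36/210 ≈ 0.8286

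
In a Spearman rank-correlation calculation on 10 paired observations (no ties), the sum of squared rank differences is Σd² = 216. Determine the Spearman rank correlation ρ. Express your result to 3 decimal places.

-0.309

ρ = 1 − 6Σd² / [n(n²−1)] = 1 − 6×216 / (10×99)
  = 1 − 1296/990 = 1 − 1.3091 ≈ -0.309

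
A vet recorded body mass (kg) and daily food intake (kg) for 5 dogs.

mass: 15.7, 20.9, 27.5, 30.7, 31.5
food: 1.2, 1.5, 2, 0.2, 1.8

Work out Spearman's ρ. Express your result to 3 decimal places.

Rank mass: 1, 2, 3, 4, 5
Rank food: 2, 3, 5, 1, 4
d = rank(mass) − rank(food): -1, -1, -2, 3, 1; Σd² = 16
ρ = 1 − 6Σd² / [n(n²−1)] = 1 − 6×16 / (5×24) = 1 − 96/120 ≈ 0.200

0.200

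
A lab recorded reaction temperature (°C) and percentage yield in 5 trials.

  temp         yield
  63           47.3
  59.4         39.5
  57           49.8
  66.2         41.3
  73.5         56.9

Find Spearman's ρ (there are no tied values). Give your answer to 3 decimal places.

Rank temp: 3, 2, 1, 4, 5
Rank yield: 3, 1, 4, 2, 5
d = rank(temp) − rank(yield): 0, 1, -3, 2, 0; Σd² = 14
ρ = 1 − 6Σd² / [n(n²−1)] = 1 − 6×14 / (5×24) = 1 − 84/120 ≈ 0.300

0.300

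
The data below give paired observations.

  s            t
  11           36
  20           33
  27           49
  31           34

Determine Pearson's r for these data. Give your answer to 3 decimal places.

0.261

n = 4, Σs = 89, Σt = 152, Σs² = 2211, Σt² = 5942, Σst = 3433
nΣst − ΣsΣt = 13732 − 13528 = 204
nΣs² − (Σs)² = 8844 − 7921 = 923; nΣt² − (Σt)² = 23768 − 23104 = 664
r = 204 / √(923 × 664) = 204 / 782.8614 ≈ 0.261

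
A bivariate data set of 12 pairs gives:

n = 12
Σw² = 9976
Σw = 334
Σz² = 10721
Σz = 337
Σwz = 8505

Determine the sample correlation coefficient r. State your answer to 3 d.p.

-0.947

r = (nΣwz − ΣwΣz) / √[(nΣw² − (Σw)²)(nΣz² − (Σz)²)]
Numerator: 12×8505 − 334×337 = -10498
Denominator: √[(119712 − 111556)(128652 − 113569)] = √[8156 × 15083] = 11091.3006
r = -10498 / 11091.3006 ≈ -0.947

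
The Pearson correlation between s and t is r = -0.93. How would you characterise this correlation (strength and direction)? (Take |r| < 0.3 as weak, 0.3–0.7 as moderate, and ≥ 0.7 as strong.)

r = -0.93 < 0 so the relationship is negative.
|r| = 0.93, which falls in the strong range.

strong negative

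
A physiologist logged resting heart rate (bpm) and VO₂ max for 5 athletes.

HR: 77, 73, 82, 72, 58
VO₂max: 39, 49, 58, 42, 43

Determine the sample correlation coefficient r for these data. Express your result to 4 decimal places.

n = 5, Σx = 362, Σy = 231, Σx² = 26530, Σy² = 10899, Σxy = 16854
nΣxy − ΣxΣy = 84270 − 83622 = 648
nΣx² − (Σx)² = 132650 − 131044 = 1606; nΣy² − (Σy)² = 54495 − 53361 = 1134
r = 648 / √(1606 × 1134) = 648 / 1349.5199 ≈ 0.4802

0.4802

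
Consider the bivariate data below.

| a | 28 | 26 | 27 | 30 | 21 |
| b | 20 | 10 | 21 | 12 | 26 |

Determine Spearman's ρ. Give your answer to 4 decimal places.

Rank a: 4, 2, 3, 5, 1
Rank b: 3, 1, 4, 2, 5
d = rank(a) − rank(b): 1, 1, -1, 3, -4; Σd² = 28
ρ = 1 − 6Σd² / [n(n²−1)] = 1 − 6×28 / (5×24) = 1 − 168/120 ≈ -0.4000

-0.4000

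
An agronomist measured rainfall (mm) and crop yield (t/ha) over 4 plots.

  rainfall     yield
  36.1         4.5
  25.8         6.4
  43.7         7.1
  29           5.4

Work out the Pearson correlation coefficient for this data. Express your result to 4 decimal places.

n = 4, Σx = 134.6, Σy = 23.4, Σx² = 4719.54, Σy² = 140.78, Σxy = 794.44
nΣxy − ΣxΣy = 3177.76 − 3149.64 = 28.12
nΣx² − (Σx)² = 18878.16 − 18117.16 = 761; nΣy² − (Σy)² = 563.12 − 547.56 = 15.56
r = 28.12 / √(761 × 15.56) = 28.12 / 108.8171 ≈ 0.2584

0.2584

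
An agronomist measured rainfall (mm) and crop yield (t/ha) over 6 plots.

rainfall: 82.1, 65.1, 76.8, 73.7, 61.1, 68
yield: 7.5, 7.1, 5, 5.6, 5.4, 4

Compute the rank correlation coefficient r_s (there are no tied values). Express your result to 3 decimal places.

0.257

Rank rainfall: 6, 2, 5, 4, 1, 3
Rank yield: 6, 5, 2, 4, 3, 1
d = rank(rainfall) − rank(yield): 0, -3, 3, 0, -2, 2; Σd² = 26
ρ = 1 − 6Σd² / [n(n²−1)] = 1 − 6×26 / (6×35) = 1 − 156/210 ≈ 0.257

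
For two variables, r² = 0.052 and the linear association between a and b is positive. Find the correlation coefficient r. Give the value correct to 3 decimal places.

|r| = √0.052 = 0.228
The association is positive, so r = 0.228.

0.228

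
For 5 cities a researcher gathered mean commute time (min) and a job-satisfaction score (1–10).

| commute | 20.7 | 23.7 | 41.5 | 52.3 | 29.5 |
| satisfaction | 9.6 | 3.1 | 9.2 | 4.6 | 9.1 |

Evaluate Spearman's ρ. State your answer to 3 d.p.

-0.300

Rank commute: 1, 2, 4, 5, 3
Rank satisfaction: 5, 1, 4, 2, 3
d = rank(commute) − rank(satisfaction): -4, 1, 0, 3, 0; Σd² = 26
ρ = 1 − 6Σd² / [n(n²−1)] = 1 − 6×26 / (5×24) = 1 − 156/120 ≈ -0.300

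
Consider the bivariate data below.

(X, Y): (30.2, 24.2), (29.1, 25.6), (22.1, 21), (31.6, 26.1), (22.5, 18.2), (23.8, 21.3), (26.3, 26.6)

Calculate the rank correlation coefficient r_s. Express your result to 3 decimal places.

0.714

Rank X: 6, 5, 1, 7, 2, 3, 4
Rank Y: 4, 5, 2, 6, 1, 3, 7
d = rank(X) − rank(Y): 2, 0, -1, 1, 1, 0, -3; Σd² = 16
ρ = 1 − 6Σd² / [n(n²−1)] = 1 − 6×16 / (7×48) = 1 − 96/336 ≈ 0.714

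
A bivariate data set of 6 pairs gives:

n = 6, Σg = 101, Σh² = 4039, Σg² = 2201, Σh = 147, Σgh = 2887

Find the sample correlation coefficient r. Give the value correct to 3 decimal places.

r = (nΣgh − ΣgΣh) / √[(nΣg² − (Σg)²)(nΣh² − (Σh)²)]
Numerator: 6×2887 − 101×147 = 2475
Denominator: √[(13206 − 10201)(24234 − 21609)] = √[3005 × 2625] = 2808.5806
r = 2475 / 2808.5806 ≈ 0.881

0.881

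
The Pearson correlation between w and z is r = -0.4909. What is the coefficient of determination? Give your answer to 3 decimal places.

r² = (-0.4909)² = 0.241

0.241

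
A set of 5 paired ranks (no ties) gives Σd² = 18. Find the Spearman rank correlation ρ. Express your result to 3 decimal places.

0.100

ρ = 1 − 6Σd² / [n(n²−1)] = 1 − 6×18 / (5×24)
  = 1 − 108/120 = 1 − 0.9000 ≈ 0.100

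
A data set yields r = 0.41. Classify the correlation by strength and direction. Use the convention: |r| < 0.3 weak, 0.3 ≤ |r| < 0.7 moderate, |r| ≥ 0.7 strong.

moderate positive

r = 0.41 > 0 so the relationship is positive.
|r| = 0.41, which falls in the moderate range.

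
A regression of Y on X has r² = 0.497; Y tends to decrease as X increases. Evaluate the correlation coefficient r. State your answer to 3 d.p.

|r| = √0.497 = 0.705
The association is negative, so r = −0.705.

-0.705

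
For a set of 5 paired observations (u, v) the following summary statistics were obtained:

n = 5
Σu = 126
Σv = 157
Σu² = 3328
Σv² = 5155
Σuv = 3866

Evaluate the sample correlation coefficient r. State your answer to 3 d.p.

-0.487

r = (nΣuv − ΣuΣv) / √[(nΣu² − (Σu)²)(nΣv² − (Σv)²)]
Numerator: 5×3866 − 126×157 = -452
Denominator: √[(16640 − 15876)(25775 − 24649)] = √[764 × 1126] = 927.5042
r = -452 / 927.5042 ≈ -0.487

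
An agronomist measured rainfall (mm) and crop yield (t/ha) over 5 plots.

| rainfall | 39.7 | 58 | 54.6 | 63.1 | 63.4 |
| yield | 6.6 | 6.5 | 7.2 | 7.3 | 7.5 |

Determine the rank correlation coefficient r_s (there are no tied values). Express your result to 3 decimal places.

0.700

Rank rainfall: 1, 3, 2, 4, 5
Rank yield: 2, 1, 3, 4, 5
d = rank(rainfall) − rank(yield): -1, 2, -1, 0, 0; Σd² = 6
ρ = 1 − 6Σd² / [n(n²−1)] = 1 − 6×6 / (5×24) = 1 − 36/120 ≈ 0.700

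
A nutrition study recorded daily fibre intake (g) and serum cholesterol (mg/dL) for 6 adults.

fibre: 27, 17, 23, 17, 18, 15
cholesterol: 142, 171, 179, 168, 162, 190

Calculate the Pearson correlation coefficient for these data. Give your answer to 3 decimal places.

n = 6, Σx = 117, Σy = 1012, Σx² = 2385, Σy² = 172014, Σxy = 19480
nΣxy − ΣxΣy = 116880 − 118404 = -1524
nΣx² − (Σx)² = 14310 − 13689 = 621; nΣy² − (Σy)² = 1032084 − 1024144 = 7940
r = -1524 / √(621 × 7940) = -1524 / 2220.5270 ≈ -0.686

-0.686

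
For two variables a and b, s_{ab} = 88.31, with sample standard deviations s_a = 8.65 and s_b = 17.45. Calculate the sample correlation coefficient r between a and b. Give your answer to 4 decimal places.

0.5851

r = Cov(a,b) / (s_a · s_b) = 88.31 / (8.65 × 17.45)
  = 88.31 / 150.9425 ≈ 0.5851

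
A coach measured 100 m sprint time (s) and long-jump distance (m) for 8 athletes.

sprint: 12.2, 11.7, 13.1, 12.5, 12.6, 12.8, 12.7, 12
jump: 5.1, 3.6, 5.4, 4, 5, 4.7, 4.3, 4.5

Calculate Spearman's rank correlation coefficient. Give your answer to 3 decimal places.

0.548

Rank sprint: 3, 1, 8, 4, 5, 7, 6, 2
Rank jump: 7, 1, 8, 2, 6, 5, 3, 4
d = rank(sprint) − rank(jump): -4, 0, 0, 2, -1, 2, 3, -2; Σd² = 38
ρ = 1 − 6Σd² / [n(n²−1)] = 1 − 6×38 / (8×63) = 1 − 228/504 ≈ 0.548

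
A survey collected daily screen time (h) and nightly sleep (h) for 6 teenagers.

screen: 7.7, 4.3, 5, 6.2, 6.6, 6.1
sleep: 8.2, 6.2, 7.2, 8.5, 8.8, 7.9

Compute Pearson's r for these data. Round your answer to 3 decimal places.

n = 6, Σx = 35.9, Σy = 46.8, Σx² = 221.99, Σy² = 369.62, Σxy = 284.77
nΣxy − ΣxΣy = 1708.62 − 1680.12 = 28.5
nΣx² − (Σx)² = 1331.94 − 1288.81 = 43.13; nΣy² − (Σy)² = 2217.72 − 2190.24 = 27.48
r = 28.5 / √(43.13 × 27.48) = 28.5 / 34.4269 ≈ 0.828

0.828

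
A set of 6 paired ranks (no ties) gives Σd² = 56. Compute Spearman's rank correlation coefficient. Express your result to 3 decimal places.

-0.600

ρ = 1 − 6Σd² / [n(n²−1)] = 1 − 6×56 / (6×35)
  = 1 − 336/210 = 1 − 1.6000 ≈ -0.600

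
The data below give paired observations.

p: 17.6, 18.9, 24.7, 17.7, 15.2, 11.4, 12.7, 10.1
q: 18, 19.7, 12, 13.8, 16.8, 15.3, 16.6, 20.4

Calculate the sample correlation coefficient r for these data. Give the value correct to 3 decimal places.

-0.531

n = 8, Σp = 128.3, Σq = 132.6, Σp² = 2214.65, Σq² = 2254.58, Σpq = 2076.43
nΣpq − ΣpΣq = 16611.44 − 17012.58 = -401.14
nΣp² − (Σp)² = 17717.2 − 16460.89 = 1256.31; nΣq² − (Σq)² = 18036.64 − 17582.76 = 453.88
r = -401.14 / √(1256.31 × 453.88) = -401.14 / 755.1251 ≈ -0.531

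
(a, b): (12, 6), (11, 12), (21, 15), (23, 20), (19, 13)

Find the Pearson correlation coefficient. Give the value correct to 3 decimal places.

0.829

n = 5, Σa = 86, Σb = 66, Σa² = 1596, Σb² = 974, Σab = 1226
nΣab − ΣaΣb = 6130 − 5676 = 454
nΣa² − (Σa)² = 7980 − 7396 = 584; nΣb² − (Σb)² = 4870 − 4356 = 514
r = 454 / √(584 × 514) = 454 / 547.8832 ≈ 0.829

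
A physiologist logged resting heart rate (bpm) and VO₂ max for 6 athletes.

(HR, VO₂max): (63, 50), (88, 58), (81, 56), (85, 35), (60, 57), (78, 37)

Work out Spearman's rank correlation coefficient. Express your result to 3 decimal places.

0.029

Rank HR: 2, 6, 4, 5, 1, 3
Rank VO₂max: 3, 6, 4, 1, 5, 2
d = rank(HR) − rank(VO₂max): -1, 0, 0, 4, -4, 1; Σd² = 34
ρ = 1 − 6Σd² / [n(n²−1)] = 1 − 6×34 / (6×35) = 1 − 204/210 ≈ 0.029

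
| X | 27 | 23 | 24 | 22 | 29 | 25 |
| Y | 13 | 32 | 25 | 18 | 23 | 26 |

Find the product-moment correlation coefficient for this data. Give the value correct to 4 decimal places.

n = 6, ΣX = 150, ΣY = 137, ΣX² = 3784, ΣY² = 3347, ΣXY = 3400
nΣXY − ΣXΣY = 20400 − 20550 = -150
nΣX² − (ΣX)² = 22704 − 22500 = 204; nΣY² − (ΣY)² = 20082 − 18769 = 1313
r = -150 / √(204 × 1313) = -150 / 517.5442 ≈ -0.2898

-0.2898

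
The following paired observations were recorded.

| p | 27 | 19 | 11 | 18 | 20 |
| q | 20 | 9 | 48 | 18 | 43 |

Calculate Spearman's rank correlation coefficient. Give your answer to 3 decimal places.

Rank p: 5, 3, 1, 2, 4
Rank q: 3, 1, 5, 2, 4
d = rank(p) − rank(q): 2, 2, -4, 0, 0; Σd² = 24
ρ = 1 − 6Σd² / [n(n²−1)] = 1 − 6×24 / (5×24) = 1 − 144/120 ≈ -0.200

-0.200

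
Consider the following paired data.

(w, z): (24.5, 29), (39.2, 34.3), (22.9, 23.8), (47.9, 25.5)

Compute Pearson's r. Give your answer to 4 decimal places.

n = 4, Σw = 134.5, Σz = 112.6, Σw² = 4955.71, Σz² = 3234.18, Σwz = 3821.53
nΣwz − ΣwΣz = 15286.12 − 15144.7 = 141.42
nΣw² − (Σw)² = 19822.84 − 18090.25 = 1732.59; nΣz² − (Σz)² = 12936.72 − 12678.76 = 257.96
r = 141.42 / √(1732.59 × 257.96) = 141.42 / 668.5349 ≈ 0.2115

0.2115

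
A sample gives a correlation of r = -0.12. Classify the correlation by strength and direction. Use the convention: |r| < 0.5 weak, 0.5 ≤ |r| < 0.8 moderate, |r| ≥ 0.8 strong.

r = -0.12 < 0 so the relationship is negative.
|r| = 0.12, which falls in the weak range.

weak negative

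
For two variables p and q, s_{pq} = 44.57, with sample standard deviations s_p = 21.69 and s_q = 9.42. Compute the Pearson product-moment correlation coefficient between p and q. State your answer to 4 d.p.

0.2181

r = Cov(p,q) / (s_p · s_q) = 44.57 / (21.69 × 9.42)
  = 44.57 / 204.3198 ≈ 0.2181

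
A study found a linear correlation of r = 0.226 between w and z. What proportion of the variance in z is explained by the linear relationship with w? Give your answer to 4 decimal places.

0.0511

r² = (0.226)² = 0.0511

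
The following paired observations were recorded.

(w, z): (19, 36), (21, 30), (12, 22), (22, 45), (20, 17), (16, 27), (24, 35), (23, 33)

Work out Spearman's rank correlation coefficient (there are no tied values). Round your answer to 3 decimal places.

Rank w: 3, 5, 1, 6, 4, 2, 8, 7
Rank z: 7, 4, 2, 8, 1, 3, 6, 5
d = rank(w) − rank(z): -4, 1, -1, -2, 3, -1, 2, 2; Σd² = 40
ρ = 1 − 6Σd² / [n(n²−1)] = 1 − 6×40 / (8×63) = 1 − 240/504 ≈ 0.524

0.524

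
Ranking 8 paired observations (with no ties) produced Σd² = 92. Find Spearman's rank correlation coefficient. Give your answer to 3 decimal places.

ρ = 1 − 6Σd² / [n(n²−1)] = 1 − 6×92 / (8×63)
  = 1 − 552/504 = 1 − 1.0952 ≈ -0.095

-0.095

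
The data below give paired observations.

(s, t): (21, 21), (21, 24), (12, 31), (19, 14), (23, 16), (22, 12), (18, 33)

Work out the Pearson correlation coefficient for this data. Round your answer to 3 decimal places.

n = 7, Σs = 136, Σt = 151, Σs² = 2724, Σt² = 3663, Σst = 2809
nΣst − ΣsΣt = 19663 − 20536 = -873
nΣs² − (Σs)² = 19068 − 18496 = 572; nΣt² − (Σt)² = 25641 − 22801 = 2840
r = -873 / √(572 × 2840) = -873 / 1274.5509 ≈ -0.685

-0.685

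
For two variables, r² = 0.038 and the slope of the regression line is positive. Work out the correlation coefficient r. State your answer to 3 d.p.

0.195

|r| = √0.038 = 0.195
The association is positive, so r = 0.195.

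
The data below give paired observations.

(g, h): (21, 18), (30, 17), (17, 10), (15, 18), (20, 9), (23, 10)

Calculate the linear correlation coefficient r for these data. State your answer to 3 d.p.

0.138

n = 6, Σg = 126, Σh = 82, Σg² = 2784, Σh² = 1218, Σgh = 1738
nΣgh − ΣgΣh = 10428 − 10332 = 96
nΣg² − (Σg)² = 16704 − 15876 = 828; nΣh² − (Σh)² = 7308 − 6724 = 584
r = 96 / √(828 × 584) = 96 / 695.3790 ≈ 0.138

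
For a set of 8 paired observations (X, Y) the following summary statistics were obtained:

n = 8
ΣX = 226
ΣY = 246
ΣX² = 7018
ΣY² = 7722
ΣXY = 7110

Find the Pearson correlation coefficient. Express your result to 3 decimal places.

0.508

r = (nΣXY − ΣXΣY) / √[(nΣX² − (ΣX)²)(nΣY² − (ΣY)²)]
Numerator: 8×7110 − 226×246 = 1284
Denominator: √[(56144 − 51076)(61776 − 60516)] = √[5068 × 1260] = 2526.9903
r = 1284 / 2526.9903 ≈ 0.508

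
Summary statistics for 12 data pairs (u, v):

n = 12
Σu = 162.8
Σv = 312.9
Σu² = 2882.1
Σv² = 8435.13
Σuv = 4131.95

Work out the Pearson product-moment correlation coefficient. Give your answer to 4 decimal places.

-0.2621

r = (nΣuv − ΣuΣv) / √[(nΣu² − (Σu)²)(nΣv² − (Σv)²)]
Numerator: 12×4131.95 − 162.8×312.9 = -1356.72
Denominator: √[(34585.2 − 26503.84)(101221.56 − 97906.41)] = √[8081.36 × 3315.15] = 5175.9946
r = -1356.72 / 5175.9946 ≈ -0.2621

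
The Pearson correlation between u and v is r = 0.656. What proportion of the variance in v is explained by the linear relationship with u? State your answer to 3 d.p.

r² = (0.656)² = 0.430

0.430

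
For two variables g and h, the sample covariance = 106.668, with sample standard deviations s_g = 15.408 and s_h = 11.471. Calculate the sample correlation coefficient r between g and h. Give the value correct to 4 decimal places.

r = Cov(g,h) / (s_g · s_h) = 106.668 / (15.408 × 11.471)
  = 106.668 / 176.7452 ≈ 0.6035

0.6035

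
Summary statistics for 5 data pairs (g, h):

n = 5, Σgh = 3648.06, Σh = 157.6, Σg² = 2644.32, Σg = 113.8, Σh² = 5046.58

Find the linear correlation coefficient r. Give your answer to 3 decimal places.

r = (nΣgh − ΣgΣh) / √[(nΣg² − (Σg)²)(nΣh² − (Σh)²)]
Numerator: 5×3648.06 − 113.8×157.6 = 305.42
Denominator: √[(13221.6 − 12950.44)(25232.9 − 24837.76)] = √[271.16 × 395.14] = 327.3319
r = 305.42 / 327.3319 ≈ 0.933

0.933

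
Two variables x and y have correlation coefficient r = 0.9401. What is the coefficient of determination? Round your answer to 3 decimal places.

r² = (0.9401)² = 0.884

0.884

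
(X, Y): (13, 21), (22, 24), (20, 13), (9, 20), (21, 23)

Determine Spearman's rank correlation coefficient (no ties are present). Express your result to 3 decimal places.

0.700

Rank X: 2, 5, 3, 1, 4
Rank Y: 3, 5, 1, 2, 4
d = rank(X) − rank(Y): -1, 0, 2, -1, 0; Σd² = 6
ρ = 1 − 6Σd² / [n(n²−1)] = 1 − 6×6 / (5×24) = 1 − 36/120 ≈ 0.700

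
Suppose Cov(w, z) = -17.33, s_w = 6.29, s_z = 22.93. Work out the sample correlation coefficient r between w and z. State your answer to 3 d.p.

r = Cov(w,z) / (s_w · s_z) = -17.33 / (6.29 × 22.93)
  = -17.33 / 144.2297 ≈ -0.120

-0.120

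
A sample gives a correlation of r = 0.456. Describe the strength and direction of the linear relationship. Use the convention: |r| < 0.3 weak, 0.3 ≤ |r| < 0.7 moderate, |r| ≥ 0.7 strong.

r = 0.456 > 0 so the relationship is positive.
|r| = 0.456, which falls in the moderate range.

moderate positive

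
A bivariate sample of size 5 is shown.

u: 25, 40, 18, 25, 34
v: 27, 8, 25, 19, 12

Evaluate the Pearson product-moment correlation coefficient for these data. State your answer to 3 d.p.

-0.911

n = 5, Σu = 142, Σv = 91, Σu² = 4330, Σv² = 1923, Σuv = 2328
nΣuv − ΣuΣv = 11640 − 12922 = -1282
nΣu² − (Σu)² = 21650 − 20164 = 1486; nΣv² − (Σv)² = 9615 − 8281 = 1334
r = -1282 / √(1486 × 1334) = -1282 / 1407.9503 ≈ -0.911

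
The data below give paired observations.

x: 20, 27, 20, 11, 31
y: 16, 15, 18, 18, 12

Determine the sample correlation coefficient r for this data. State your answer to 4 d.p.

-0.8806

n = 5, Σx = 109, Σy = 79, Σx² = 2611, Σy² = 1273, Σxy = 1655
nΣxy − ΣxΣy = 8275 − 8611 = -336
nΣx² − (Σx)² = 13055 − 11881 = 1174; nΣy² − (Σy)² = 6365 − 6241 = 124
r = -336 / √(1174 × 124) = -336 / 381.5442 ≈ -0.8806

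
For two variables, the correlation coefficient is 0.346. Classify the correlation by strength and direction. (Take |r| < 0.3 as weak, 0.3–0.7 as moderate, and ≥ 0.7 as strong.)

r = 0.346 > 0 so the relationship is positive.
|r| = 0.346, which falls in the moderate range.

moderate positive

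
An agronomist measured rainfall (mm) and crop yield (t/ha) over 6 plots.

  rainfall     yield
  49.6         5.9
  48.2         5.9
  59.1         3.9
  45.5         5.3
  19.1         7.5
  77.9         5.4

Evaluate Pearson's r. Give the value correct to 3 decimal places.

n = 6, Σx = 299.4, Σy = 33.9, Σx² = 16779.68, Σy² = 198.33, Σxy = 1612.57
nΣxy − ΣxΣy = 9675.42 − 10149.66 = -474.24
nΣx² − (Σx)² = 100678.08 − 89640.36 = 11037.72; nΣy² − (Σy)² = 1189.98 − 1149.21 = 40.77
r = -474.24 / √(11037.72 × 40.77) = -474.24 / 670.8262 ≈ -0.707

-0.707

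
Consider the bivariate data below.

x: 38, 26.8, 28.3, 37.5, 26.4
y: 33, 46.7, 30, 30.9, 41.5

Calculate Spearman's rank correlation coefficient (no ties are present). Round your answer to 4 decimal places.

Rank x: 5, 2, 3, 4, 1
Rank y: 3, 5, 1, 2, 4
d = rank(x) − rank(y): 2, -3, 2, 2, -3; Σd² = 30
ρ = 1 − 6Σd² / [n(n²−1)] = 1 − 6×30 / (5×24) = 1 − 180/120 ≈ -0.5000

-0.5000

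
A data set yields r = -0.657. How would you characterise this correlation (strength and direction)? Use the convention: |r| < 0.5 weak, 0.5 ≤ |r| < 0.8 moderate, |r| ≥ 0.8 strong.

moderate negative

r = -0.657 < 0 so the relationship is negative.
|r| = 0.657, which falls in the moderate range.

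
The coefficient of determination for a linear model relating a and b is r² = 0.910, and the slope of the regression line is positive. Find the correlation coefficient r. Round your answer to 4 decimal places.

|r| = √0.910 = 0.9539
The association is positive, so r = 0.9539.

0.9539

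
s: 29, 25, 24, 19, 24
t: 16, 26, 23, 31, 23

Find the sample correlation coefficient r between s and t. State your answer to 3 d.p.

n = 5, Σs = 121, Σt = 119, Σs² = 2979, Σt² = 2951, Σst = 2807
nΣst − ΣsΣt = 14035 − 14399 = -364
nΣs² − (Σs)² = 14895 − 14641 = 254; nΣt² − (Σt)² = 14755 − 14161 = 594
r = -364 / √(254 × 594) = -364 / 388.4276 ≈ -0.937

-0.937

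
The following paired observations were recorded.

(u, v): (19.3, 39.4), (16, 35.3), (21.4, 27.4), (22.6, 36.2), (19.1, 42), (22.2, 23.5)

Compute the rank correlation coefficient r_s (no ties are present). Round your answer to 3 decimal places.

Rank u: 3, 1, 4, 6, 2, 5
Rank v: 5, 3, 2, 4, 6, 1
d = rank(u) − rank(v): -2, -2, 2, 2, -4, 4; Σd² = 48
ρ = 1 − 6Σd² / [n(n²−1)] = 1 − 6×48 / (6×35) = 1 − 288/210 ≈ -0.371

-0.371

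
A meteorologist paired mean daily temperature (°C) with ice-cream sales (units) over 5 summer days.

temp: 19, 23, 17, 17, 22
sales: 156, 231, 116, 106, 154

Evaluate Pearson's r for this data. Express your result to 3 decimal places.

0.881

n = 5, Σx = 98, Σy = 763, Σx² = 1952, Σy² = 126105, Σxy = 15439
nΣxy − ΣxΣy = 77195 − 74774 = 2421
nΣx² − (Σx)² = 9760 − 9604 = 156; nΣy² − (Σy)² = 630525 − 582169 = 48356
r = 2421 / √(156 × 48356) = 2421 / 2746.5498 ≈ 0.881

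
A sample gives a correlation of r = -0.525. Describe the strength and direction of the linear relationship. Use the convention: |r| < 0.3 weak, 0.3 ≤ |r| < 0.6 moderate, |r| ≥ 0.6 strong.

moderate negative

r = -0.525 < 0 so the relationship is negative.
|r| = 0.525, which falls in the moderate range.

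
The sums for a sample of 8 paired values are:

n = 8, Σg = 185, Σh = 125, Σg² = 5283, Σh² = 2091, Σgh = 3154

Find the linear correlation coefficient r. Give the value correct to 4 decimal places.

r = (nΣgh − ΣgΣh) / √[(nΣg² − (Σg)²)(nΣh² − (Σh)²)]
Numerator: 8×3154 − 185×125 = 2107
Denominator: √[(42264 − 34225)(16728 − 15625)] = √[8039 × 1103] = 2977.7537
r = 2107 / 2977.7537 ≈ 0.7076

0.7076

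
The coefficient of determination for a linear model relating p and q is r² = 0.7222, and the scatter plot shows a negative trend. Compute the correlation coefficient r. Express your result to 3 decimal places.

|r| = √0.7222 = 0.850
The association is negative, so r = −0.850.

-0.850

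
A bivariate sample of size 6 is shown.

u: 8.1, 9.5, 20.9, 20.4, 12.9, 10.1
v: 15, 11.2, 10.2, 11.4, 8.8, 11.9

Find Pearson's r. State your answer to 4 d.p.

-0.4734

n = 6, Σu = 81.9, Σv = 68.5, Σu² = 1277.25, Σv² = 803.49, Σuv = 907.35
nΣuv − ΣuΣv = 5444.1 − 5610.15 = -166.05
nΣu² − (Σu)² = 7663.5 − 6707.61 = 955.89; nΣv² − (Σv)² = 4820.94 − 4692.25 = 128.69
r = -166.05 / √(955.89 × 128.69) = -166.05 / 350.7328 ≈ -0.4734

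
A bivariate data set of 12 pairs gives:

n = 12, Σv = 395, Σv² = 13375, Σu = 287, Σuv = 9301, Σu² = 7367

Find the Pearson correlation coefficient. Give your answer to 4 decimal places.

r = (nΣuv − ΣuΣv) / √[(nΣu² − (Σu)²)(nΣv² − (Σv)²)]
Numerator: 12×9301 − 287×395 = -1753
Denominator: √[(88404 − 82369)(160500 − 156025)] = √[6035 × 4475] = 5196.7899
r = -1753 / 5196.7899 ≈ -0.3373

-0.3373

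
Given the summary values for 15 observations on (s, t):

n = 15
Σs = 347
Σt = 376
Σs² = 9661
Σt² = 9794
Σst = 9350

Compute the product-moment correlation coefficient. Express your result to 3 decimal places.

0.840

r = (nΣst − ΣsΣt) / √[(nΣs² − (Σs)²)(nΣt² − (Σt)²)]
Numerator: 15×9350 − 347×376 = 9778
Denominator: √[(144915 − 120409)(146910 − 141376)] = √[24506 × 5534] = 11645.4370
r = 9778 / 11645.4370 ≈ 0.840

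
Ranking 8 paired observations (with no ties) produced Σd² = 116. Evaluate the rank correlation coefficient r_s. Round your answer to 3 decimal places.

ρ = 1 − 6Σd² / [n(n²−1)] = 1 − 6×116 / (8×63)
  = 1 − 696/504 = 1 − 1.3810 ≈ -0.381

-0.381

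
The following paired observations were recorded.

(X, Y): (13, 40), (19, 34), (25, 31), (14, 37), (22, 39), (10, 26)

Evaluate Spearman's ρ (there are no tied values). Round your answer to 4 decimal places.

0.0286

Rank X: 2, 4, 6, 3, 5, 1
Rank Y: 6, 3, 2, 4, 5, 1
d = rank(X) − rank(Y): -4, 1, 4, -1, 0, 0; Σd² = 34
ρ = 1 − 6Σd² / [n(n²−1)] = 1 − 6×34 / (6×35) = 1 − 204/210 ≈ 0.0286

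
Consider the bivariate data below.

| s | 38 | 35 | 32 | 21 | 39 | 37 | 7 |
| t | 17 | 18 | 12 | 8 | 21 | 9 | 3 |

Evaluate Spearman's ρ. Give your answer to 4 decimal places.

Rank s: 6, 4, 3, 2, 7, 5, 1
Rank t: 5, 6, 4, 2, 7, 3, 1
d = rank(s) − rank(t): 1, -2, -1, 0, 0, 2, 0; Σd² = 10
ρ = 1 − 6Σd² / [n(n²−1)] = 1 − 6×10 / (7×48) = 1 − 60/336 ≈ 0.8214

0.8214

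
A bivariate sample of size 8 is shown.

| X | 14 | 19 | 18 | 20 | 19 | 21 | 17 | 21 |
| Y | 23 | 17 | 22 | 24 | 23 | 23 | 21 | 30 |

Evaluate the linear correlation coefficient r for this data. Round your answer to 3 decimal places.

0.335

n = 8, ΣX = 149, ΣY = 183, ΣX² = 2813, ΣY² = 4277, ΣXY = 3428
nΣXY − ΣXΣY = 27424 − 27267 = 157
nΣX² − (ΣX)² = 22504 − 22201 = 303; nΣY² − (ΣY)² = 34216 − 33489 = 727
r = 157 / √(303 × 727) = 157 / 469.3410 ≈ 0.335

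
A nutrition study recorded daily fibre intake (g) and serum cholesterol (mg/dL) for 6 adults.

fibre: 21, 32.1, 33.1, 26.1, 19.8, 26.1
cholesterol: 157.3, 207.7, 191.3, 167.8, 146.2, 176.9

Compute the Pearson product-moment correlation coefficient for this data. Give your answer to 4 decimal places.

n = 6, Σx = 158.2, Σy = 1047.2, Σx² = 4321.48, Σy² = 185303.16, Σxy = 28193.93
nΣxy − ΣxΣy = 169163.58 − 165667.04 = 3496.54
nΣx² − (Σx)² = 25928.88 − 25027.24 = 901.64; nΣy² − (Σy)² = 1111818.96 − 1096627.84 = 15191.12
r = 3496.54 / √(901.64 × 15191.12) = 3496.54 / 3700.9352 ≈ 0.9448

0.9448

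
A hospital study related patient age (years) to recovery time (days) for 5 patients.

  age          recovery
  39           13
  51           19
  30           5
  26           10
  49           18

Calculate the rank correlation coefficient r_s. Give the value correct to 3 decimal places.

Rank age: 3, 5, 2, 1, 4
Rank recovery: 3, 5, 1, 2, 4
d = rank(age) − rank(recovery): 0, 0, 1, -1, 0; Σd² = 2
ρ = 1 − 6Σd² / [n(n²−1)] = 1 − 6×2 / (5×24) = 1 − 12/120 ≈ 0.900

0.900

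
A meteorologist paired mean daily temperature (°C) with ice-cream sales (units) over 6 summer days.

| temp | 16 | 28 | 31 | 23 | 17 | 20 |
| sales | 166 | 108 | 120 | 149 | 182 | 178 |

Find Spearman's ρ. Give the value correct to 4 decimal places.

Rank temp: 1, 5, 6, 4, 2, 3
Rank sales: 4, 1, 2, 3, 6, 5
d = rank(temp) − rank(sales): -3, 4, 4, 1, -4, -2; Σd² = 62
ρ = 1 − 6Σd² / [n(n²−1)] = 1 − 6×62 / (6×35) = 1 − 372/210 ≈ -0.7714

-0.7714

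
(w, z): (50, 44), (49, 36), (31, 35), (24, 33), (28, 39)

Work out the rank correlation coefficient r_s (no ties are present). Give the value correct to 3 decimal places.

0.700

Rank w: 5, 4, 3, 1, 2
Rank z: 5, 3, 2, 1, 4
d = rank(w) − rank(z): 0, 1, 1, 0, -2; Σd² = 6
ρ = 1 − 6Σd² / [n(n²−1)] = 1 − 6×6 / (5×24) = 1 − 36/120 ≈ 0.700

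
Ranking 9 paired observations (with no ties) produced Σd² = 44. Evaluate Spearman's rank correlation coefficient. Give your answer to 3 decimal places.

ρ = 1 − 6Σd² / [n(n²−1)] = 1 − 6×44 / (9×80)
  = 1 − 264/720 = 1 − 0.3667 ≈ 0.633

0.633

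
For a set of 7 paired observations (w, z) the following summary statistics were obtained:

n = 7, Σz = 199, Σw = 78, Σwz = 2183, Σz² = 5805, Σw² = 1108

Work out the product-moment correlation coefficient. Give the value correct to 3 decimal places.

r = (nΣwz − ΣwΣz) / √[(nΣw² − (Σw)²)(nΣz² − (Σz)²)]
Numerator: 7×2183 − 78×199 = -241
Denominator: √[(7756 − 6084)(40635 − 39601)] = √[1672 × 1034] = 1314.8566
r = -241 / 1314.8566 ≈ -0.183

-0.183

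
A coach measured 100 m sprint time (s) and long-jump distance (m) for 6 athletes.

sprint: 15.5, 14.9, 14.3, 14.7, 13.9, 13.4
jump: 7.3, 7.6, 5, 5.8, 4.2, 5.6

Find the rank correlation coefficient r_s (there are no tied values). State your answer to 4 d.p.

0.7714

Rank sprint: 6, 5, 3, 4, 2, 1
Rank jump: 5, 6, 2, 4, 1, 3
d = rank(sprint) − rank(jump): 1, -1, 1, 0, 1, -2; Σd² = 8
ρ = 1 − 6Σd² / [n(n²−1)] = 1 − 6×8 / (6×35) = 1 − 48/210 ≈ 0.7714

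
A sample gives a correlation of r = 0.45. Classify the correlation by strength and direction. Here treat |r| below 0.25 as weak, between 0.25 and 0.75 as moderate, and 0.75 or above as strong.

r = 0.45 > 0 so the relationship is positive.
|r| = 0.45, which falls in the moderate range.

moderate positive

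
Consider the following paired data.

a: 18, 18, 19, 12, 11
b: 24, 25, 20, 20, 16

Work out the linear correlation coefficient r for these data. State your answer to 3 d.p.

n = 5, Σa = 78, Σb = 105, Σa² = 1274, Σb² = 2257, Σab = 1678
nΣab − ΣaΣb = 8390 − 8190 = 200
nΣa² − (Σa)² = 6370 − 6084 = 286; nΣb² − (Σb)² = 11285 − 11025 = 260
r = 200 / √(286 × 260) = 200 / 272.6903 ≈ 0.733

0.733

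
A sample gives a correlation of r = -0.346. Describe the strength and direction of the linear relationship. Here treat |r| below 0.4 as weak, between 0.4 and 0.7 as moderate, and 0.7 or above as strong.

r = -0.346 < 0 so the relationship is negative.
|r| = 0.346, which falls in the weak range.

weak negative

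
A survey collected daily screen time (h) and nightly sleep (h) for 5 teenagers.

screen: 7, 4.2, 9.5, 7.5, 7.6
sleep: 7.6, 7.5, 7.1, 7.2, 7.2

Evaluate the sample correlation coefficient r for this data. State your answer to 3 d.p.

n = 5, Σx = 35.8, Σy = 36.6, Σx² = 270.9, Σy² = 268.1, Σxy = 260.87
nΣxy − ΣxΣy = 1304.35 − 1310.28 = -5.93
nΣx² − (Σx)² = 1354.5 − 1281.64 = 72.86; nΣy² − (Σy)² = 1340.5 − 1339.56 = 0.94
r = -5.93 / √(72.86 × 0.94) = -5.93 / 8.2758 ≈ -0.717

-0.717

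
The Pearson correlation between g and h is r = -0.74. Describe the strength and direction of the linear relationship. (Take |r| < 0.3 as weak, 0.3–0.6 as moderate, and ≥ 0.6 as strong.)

strong negative

r = -0.74 < 0 so the relationship is negative.
|r| = 0.74, which falls in the strong range.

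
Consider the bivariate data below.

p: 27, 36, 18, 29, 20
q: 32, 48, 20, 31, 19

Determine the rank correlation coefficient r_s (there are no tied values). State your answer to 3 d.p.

Rank p: 3, 5, 1, 4, 2
Rank q: 4, 5, 2, 3, 1
d = rank(p) − rank(q): -1, 0, -1, 1, 1; Σd² = 4
ρ = 1 − 6Σd² / [n(n²−1)] = 1 − 6×4 / (5×24) = 1 − 24/120 ≈ 0.800

0.800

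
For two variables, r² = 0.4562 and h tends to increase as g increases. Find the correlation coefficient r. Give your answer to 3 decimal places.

|r| = √0.4562 = 0.675
The association is positive, so r = 0.675.

0.675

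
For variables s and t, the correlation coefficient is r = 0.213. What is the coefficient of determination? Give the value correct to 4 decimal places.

0.0454

r² = (0.213)² = 0.0454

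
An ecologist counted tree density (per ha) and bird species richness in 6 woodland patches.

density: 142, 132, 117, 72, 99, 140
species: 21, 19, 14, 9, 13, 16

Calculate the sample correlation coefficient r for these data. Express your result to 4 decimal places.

n = 6, Σx = 702, Σy = 92, Σx² = 85862, Σy² = 1504, Σxy = 11303
nΣxy − ΣxΣy = 67818 − 64584 = 3234
nΣx² − (Σx)² = 515172 − 492804 = 22368; nΣy² − (Σy)² = 9024 − 8464 = 560
r = 3234 / √(22368 × 560) = 3234 / 3539.2203 ≈ 0.9138

0.9138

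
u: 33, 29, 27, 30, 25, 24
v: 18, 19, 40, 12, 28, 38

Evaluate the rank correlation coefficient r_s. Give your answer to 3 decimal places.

Rank u: 6, 4, 3, 5, 2, 1
Rank v: 2, 3, 6, 1, 4, 5
d = rank(u) − rank(v): 4, 1, -3, 4, -2, -4; Σd² = 62
ρ = 1 − 6Σd² / [n(n²−1)] = 1 − 6×62 / (6×35) = 1 − 372/210 ≈ -0.771

-0.771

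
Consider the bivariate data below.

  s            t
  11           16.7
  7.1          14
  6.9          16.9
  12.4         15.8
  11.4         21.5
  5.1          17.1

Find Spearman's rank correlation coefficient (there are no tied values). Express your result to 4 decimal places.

Rank s: 4, 3, 2, 6, 5, 1
Rank t: 3, 1, 4, 2, 6, 5
d = rank(s) − rank(t): 1, 2, -2, 4, -1, -4; Σd² = 42
ρ = 1 − 6Σd² / [n(n²−1)] = 1 − 6×42 / (6×35) = 1 − 252/210 ≈ -0.2000

-0.2000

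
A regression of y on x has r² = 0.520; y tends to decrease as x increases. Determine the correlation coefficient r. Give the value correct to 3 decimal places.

|r| = √0.520 = 0.721
The association is negative, so r = −0.721.

-0.721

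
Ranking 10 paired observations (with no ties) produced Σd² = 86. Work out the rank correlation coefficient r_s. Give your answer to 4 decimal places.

0.4788

ρ = 1 − 6Σd² / [n(n²−1)] = 1 − 6×86 / (10×99)
  = 1 − 516/990 = 1 − 0.52121 ≈ 0.4788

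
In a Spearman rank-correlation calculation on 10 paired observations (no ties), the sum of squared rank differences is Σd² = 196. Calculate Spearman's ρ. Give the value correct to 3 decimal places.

ρ = 1 − 6Σd² / [n(n²−1)] = 1 − 6×196 / (10×99)
  = 1 − 1176/990 = 1 − 1.1879 ≈ -0.188

-0.188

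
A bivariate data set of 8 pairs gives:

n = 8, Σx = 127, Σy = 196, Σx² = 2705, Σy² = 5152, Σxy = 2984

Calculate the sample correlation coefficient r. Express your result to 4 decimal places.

r = (nΣxy − ΣxΣy) / √[(nΣx² − (Σx)²)(nΣy² − (Σy)²)]
Numerator: 8×2984 − 127×196 = -1020
Denominator: √[(21640 − 16129)(41216 − 38416)] = √[5511 × 2800] = 3928.2057
r = -1020 / 3928.2057 ≈ -0.2597

-0.2597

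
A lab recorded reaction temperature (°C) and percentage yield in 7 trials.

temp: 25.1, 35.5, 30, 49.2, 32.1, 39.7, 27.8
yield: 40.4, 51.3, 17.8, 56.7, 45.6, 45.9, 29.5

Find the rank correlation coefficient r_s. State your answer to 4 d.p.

Rank temp: 1, 5, 3, 7, 4, 6, 2
Rank yield: 3, 6, 1, 7, 4, 5, 2
d = rank(temp) − rank(yield): -2, -1, 2, 0, 0, 1, 0; Σd² = 10
ρ = 1 − 6Σd² / [n(n²−1)] = 1 − 6×10 / (7×48) = 1 − 60/336 ≈ 0.8214

0.8214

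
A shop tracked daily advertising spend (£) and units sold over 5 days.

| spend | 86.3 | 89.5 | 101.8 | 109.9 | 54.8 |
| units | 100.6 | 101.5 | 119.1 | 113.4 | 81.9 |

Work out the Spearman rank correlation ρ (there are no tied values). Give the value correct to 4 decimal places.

Rank spend: 2, 3, 4, 5, 1
Rank units: 2, 3, 5, 4, 1
d = rank(spend) − rank(units): 0, 0, -1, 1, 0; Σd² = 2
ρ = 1 − 6Σd² / [n(n²−1)] = 1 − 6×2 / (5×24) = 1 − 12/120 ≈ 0.9000

0.9000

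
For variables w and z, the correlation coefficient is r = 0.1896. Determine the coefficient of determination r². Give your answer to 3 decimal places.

r² = (0.1896)² = 0.036

0.036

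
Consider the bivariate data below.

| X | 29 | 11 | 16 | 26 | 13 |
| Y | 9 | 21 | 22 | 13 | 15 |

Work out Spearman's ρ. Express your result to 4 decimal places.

Rank X: 5, 1, 3, 4, 2
Rank Y: 1, 4, 5, 2, 3
d = rank(X) − rank(Y): 4, -3, -2, 2, -1; Σd² = 34
ρ = 1 − 6Σd² / [n(n²−1)] = 1 − 6×34 / (5×24) = 1 − 204/120 ≈ -0.7000

-0.7000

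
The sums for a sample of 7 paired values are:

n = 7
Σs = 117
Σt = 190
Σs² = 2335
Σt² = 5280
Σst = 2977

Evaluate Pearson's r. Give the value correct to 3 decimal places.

r = (nΣst − ΣsΣt) / √[(nΣs² − (Σs)²)(nΣt² − (Σt)²)]
Numerator: 7×2977 − 117×190 = -1391
Denominator: √[(16345 − 13689)(36960 − 36100)] = √[2656 × 860] = 1511.3438
r = -1391 / 1511.3438 ≈ -0.920

-0.920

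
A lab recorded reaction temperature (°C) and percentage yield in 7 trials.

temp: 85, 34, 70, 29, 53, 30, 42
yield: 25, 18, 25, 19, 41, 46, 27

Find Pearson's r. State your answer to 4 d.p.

n = 7, Σx = 343, Σy = 201, Σx² = 19595, Σy² = 6461, Σxy = 9725
nΣxy − ΣxΣy = 68075 − 68943 = -868
nΣx² − (Σx)² = 137165 − 117649 = 19516; nΣy² − (Σy)² = 45227 − 40401 = 4826
r = -868 / √(19516 × 4826) = -868 / 9704.8553 ≈ -0.0894

-0.0894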